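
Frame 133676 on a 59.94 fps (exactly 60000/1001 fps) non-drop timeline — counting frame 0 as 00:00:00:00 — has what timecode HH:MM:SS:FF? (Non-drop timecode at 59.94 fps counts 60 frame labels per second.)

00:37:07:56

133676 ÷ 60 = 2227 full seconds, remainder 56 frames.
2227 s = 0 h 37 min 7 s.
Timecode: 00:37:07:56.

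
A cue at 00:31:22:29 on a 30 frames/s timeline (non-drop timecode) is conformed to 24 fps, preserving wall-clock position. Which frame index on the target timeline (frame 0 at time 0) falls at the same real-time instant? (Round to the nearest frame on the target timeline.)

frame 45191

Source frame index: (0×3600 + 31×60 + 22) × 30 + 29 = 56489.
Real time: 56489 / (30) = 56489/30 s.
Target frame: (56489/30) × (24) = 225956/5 ≈ 45191.200 → 45191.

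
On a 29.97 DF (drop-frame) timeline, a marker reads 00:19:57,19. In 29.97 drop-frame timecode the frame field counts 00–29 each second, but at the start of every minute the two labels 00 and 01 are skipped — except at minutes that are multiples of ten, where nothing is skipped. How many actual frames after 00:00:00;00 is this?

35893

As if non-drop at 30 labels/s: (0 × 3600 + 19 × 60 + 57) × 30 + 19 = 35929.
Minute boundaries passed: 19; those not divisible by 10: 19 − 1 = 18; dropped labels = 2 × 18 = 36.
Actual frame index = 35929 − 36 = 35893.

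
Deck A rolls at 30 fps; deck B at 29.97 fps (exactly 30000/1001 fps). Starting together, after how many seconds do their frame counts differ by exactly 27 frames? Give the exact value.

900.9 seconds

The gap grows by |30000/1001 − 30| = 30/1001 frames per second.
Time for a 27-frame gap: 27 ÷ (30/1001) = 900.9 s.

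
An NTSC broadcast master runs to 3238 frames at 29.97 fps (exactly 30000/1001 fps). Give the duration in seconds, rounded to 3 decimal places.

108.041 seconds

Running time = 3238 × 1001/30000 = 1620619/15000 s ≈ 108.041 s.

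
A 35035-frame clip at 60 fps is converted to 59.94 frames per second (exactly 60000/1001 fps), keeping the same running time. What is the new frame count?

35000 frames

Target frames = source frames × (target rate / source rate) = 35035 × (60000/1001)/(60) = 35035 × 1000/1001 = 35000.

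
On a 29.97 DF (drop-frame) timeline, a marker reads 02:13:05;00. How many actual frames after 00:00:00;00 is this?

239310

Complete 10-minute blocks: 13, each 17982 frames → 233766.
Remaining 3 whole minutes in the current block: 1800 + 2 × 1798 = 5396 frames.
Within the current minute: 5 × 30 + 0 − 2 = 148 (labels ;00/;01 skipped at this minute). Total = 233766 + 5396 + 148 = 239310.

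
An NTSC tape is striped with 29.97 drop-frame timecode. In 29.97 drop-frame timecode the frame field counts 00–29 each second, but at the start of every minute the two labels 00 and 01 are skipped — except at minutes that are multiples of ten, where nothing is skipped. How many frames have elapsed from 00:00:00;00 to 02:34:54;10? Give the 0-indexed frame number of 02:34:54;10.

278552

As if non-drop at 30 labels/s: (2 × 3600 + 34 × 60 + 54) × 30 + 10 = 278830.
Minute boundaries passed: 154; those not divisible by 10: 154 − 15 = 139; dropped labels = 2 × 139 = 278.
Actual frame index = 278830 − 278 = 278552.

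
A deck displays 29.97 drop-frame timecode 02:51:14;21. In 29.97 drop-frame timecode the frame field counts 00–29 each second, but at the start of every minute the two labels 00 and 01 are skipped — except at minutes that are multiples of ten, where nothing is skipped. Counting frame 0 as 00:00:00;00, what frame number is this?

As if non-drop at 30 labels/s: (2 × 3600 + 51 × 60 + 14) × 30 + 21 = 308241.
Minute boundaries passed: 171; those not divisible by 10: 171 − 17 = 154; dropped labels = 2 × 154 = 308.
Actual frame index = 308241 − 308 = 307933.

307933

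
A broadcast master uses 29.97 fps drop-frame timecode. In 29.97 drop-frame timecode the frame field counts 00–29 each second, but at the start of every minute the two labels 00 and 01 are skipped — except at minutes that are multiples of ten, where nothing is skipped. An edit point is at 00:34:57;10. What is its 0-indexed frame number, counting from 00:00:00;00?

62858

As if non-drop at 30 labels/s: (0 × 3600 + 34 × 60 + 57) × 30 + 10 = 62920.
Minute boundaries passed: 34; those not divisible by 10: 34 − 3 = 31; dropped labels = 2 × 31 = 62.
Actual frame index = 62920 − 62 = 62858.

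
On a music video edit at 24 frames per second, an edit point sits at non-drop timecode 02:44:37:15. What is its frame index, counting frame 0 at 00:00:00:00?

237063

Total seconds to the label: (2 × 3600 + 44 × 60 + 37) = 9877.
Frame index = 9877 × 24 + 15 = 237063.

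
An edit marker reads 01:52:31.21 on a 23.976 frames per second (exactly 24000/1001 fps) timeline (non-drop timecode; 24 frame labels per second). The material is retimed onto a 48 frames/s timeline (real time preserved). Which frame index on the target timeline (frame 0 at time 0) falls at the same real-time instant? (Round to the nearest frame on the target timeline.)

frame 324414

Source frame index: (1×3600 + 52×60 + 31) × 24 + 21 = 162045.
Real time: 162045 / (24000/1001) = 10813803/1600 s.
Target frame: (10813803/1600) × (48) = 32441409/100 ≈ 324414.090 → 324414.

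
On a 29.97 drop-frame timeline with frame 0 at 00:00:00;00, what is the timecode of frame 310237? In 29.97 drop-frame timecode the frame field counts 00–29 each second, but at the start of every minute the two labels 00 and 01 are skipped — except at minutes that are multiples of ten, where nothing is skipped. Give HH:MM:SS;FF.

Ten DF minutes hold 17982 frames, so frame 310237 lies in block 17 (frames 305694–323675) with 4543 frames into that block.
The block's first minute is 1800 frames and the rest 1798 each; 4543 frames reaches minute 2, so 17 × 18 + 2 × 2 = 310 labels have been skipped so far.
Adding those back, label number 310237 + 310 = 310547 at 30 labels/s is 10351 s + 17 f = 2 h 52 min 31 s frame 17, i.e. 02:52:31;17.

02:52:31;17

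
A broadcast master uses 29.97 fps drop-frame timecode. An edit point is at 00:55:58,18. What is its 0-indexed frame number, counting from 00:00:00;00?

Complete 10-minute blocks: 5, each 17982 frames → 89910.
Remaining 5 whole minutes in the current block: 1800 + 4 × 1798 = 8992 frames.
Within the current minute: 58 × 30 + 18 − 2 = 1756 (labels ;00/;01 skipped at this minute). Total = 89910 + 8992 + 1756 = 100658.

100658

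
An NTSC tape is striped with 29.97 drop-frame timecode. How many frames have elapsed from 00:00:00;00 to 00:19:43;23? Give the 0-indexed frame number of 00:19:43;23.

Complete 10-minute blocks: 1, each 17982 frames → 17982.
Remaining 9 whole minutes in the current block: 1800 + 8 × 1798 = 16184 frames.
Within the current minute: 43 × 30 + 23 − 2 = 1311 (labels ;00/;01 skipped at this minute). Total = 17982 + 16184 + 1311 = 35477.

35477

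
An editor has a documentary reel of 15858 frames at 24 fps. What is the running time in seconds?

660.75 seconds

Running time = 15858 / (24) = 660.75 s.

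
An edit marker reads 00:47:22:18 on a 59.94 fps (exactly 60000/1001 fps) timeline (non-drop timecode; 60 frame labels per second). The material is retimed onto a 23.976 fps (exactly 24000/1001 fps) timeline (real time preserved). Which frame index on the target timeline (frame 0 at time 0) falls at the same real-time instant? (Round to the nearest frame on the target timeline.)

Source frame index: (0×3600 + 47×60 + 22) × 60 + 18 = 170538.
Real time: 170538 / (60000/1001) = 28451423/10000 s.
Target frame: (28451423/10000) × (24000/1001) = 341076/5 ≈ 68215.200 → 68215.

frame 68215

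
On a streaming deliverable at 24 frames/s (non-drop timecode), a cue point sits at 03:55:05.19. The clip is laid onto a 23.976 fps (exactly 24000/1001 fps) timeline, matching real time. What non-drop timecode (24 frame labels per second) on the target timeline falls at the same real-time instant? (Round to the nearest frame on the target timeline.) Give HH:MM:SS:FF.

Source frame index: (3×3600 + 55×60 + 5) × 24 + 19 = 338539.
Real time: 338539 / (24) = 338539/24 s.
Target frame: (338539/24) × (24000/1001) = 338539000/1001 ≈ 338200.799 → 338201.
At 24 labels/s: frame 338201 → 03:54:51:17.

03:54:51:17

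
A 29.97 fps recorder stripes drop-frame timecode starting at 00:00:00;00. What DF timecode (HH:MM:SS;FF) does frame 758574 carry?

Each 10-minute DF block holds 10 × 60 × 30 − 9 × 2 = 17982 frames. 758574 ÷ 17982 → 42 full blocks, remainder 3330.
Within the partial block the first minute is 1800 frames and each further minute 1798, so 1 further minute boundary passed. Total skipped labels = 18 × 42 + 2 × 1 = 758.
Non-drop label index = 758574 + 758 = 759332; at 30 labels/s that is 07:01:51:02, i.e. DF 07:01:51;02.

07:01:51;02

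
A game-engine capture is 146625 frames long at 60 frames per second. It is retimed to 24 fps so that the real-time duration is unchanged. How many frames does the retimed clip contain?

58650 frames

Target frames = source frames × (target rate / source rate) = 146625 × (24)/(60) = 146625 × 2/5 = 58650.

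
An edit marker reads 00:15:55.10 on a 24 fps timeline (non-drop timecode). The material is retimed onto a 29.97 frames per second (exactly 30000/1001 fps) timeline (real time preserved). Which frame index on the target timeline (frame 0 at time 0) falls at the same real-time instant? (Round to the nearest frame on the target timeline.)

Source frame index: (0×3600 + 15×60 + 55) × 24 + 10 = 22930.
Real time: 22930 / (24) = 11465/12 s.
Target frame: (11465/12) × (30000/1001) = 28662500/1001 ≈ 28633.866 → 28634.

frame 28634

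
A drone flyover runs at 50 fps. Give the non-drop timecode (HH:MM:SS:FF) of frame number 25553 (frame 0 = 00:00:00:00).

00:08:31:03

25553 ÷ 50 = 511 full seconds, remainder 3 frames.
511 s = 0 h 8 min 31 s.
Timecode: 00:08:31:03.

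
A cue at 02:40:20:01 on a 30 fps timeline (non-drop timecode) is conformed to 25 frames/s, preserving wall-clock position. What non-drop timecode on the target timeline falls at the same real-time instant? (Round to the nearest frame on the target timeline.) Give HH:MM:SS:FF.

Source frame index: (2×3600 + 40×60 + 20) × 30 + 1 = 288601.
Real time: 288601 / (30) = 288601/30 s.
Target frame: (288601/30) × (25) = 1443005/6 ≈ 240500.833 → 240501.
At 25 labels/s: frame 240501 → 02:40:20:01.

02:40:20:01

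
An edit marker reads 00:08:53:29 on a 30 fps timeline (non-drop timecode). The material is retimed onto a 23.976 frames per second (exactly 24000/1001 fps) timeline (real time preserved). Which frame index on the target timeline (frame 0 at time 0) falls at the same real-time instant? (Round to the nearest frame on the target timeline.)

Source frame index: (0×3600 + 8×60 + 53) × 30 + 29 = 16019.
Real time: 16019 / (30) = 16019/30 s.
Target frame: (16019/30) × (24000/1001) = 12815200/1001 ≈ 12802.398 → 12802.

frame 12802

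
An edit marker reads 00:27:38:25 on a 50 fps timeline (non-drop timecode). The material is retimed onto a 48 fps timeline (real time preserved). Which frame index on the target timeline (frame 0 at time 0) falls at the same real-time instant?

Source frame index: (0×3600 + 27×60 + 38) × 50 + 25 = 82925.
Real time: 82925 / (50) = 3317/2 s.
Target frame: (3317/2) × (48) = 79608.

frame 79608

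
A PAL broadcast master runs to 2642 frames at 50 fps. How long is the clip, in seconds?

Running time = 2642 / (50) = 52.84 s.

52.84 seconds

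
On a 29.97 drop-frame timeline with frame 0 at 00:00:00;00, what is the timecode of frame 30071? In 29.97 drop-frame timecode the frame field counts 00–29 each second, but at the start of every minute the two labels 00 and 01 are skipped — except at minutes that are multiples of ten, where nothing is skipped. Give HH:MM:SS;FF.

Each 10-minute DF block holds 10 × 60 × 30 − 9 × 2 = 17982 frames. 30071 ÷ 17982 → 1 full block, remainder 12089.
Within the partial block the first minute is 1800 frames and each further minute 1798, so 6 further minute boundaries passed. Total skipped labels = 18 × 1 + 2 × 6 = 30.
Non-drop label index = 30071 + 30 = 30101; at 30 labels/s that is 00:16:43:11, i.e. DF 00:16:43;11.

00:16:43;11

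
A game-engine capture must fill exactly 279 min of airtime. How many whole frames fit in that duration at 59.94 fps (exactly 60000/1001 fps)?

1003396 frames

279 min = 16740 s.
Frames = 16740 × 60000/1001 = 1004400000/1001 ≈ 1003396.6034.
Complete frames: 1003396.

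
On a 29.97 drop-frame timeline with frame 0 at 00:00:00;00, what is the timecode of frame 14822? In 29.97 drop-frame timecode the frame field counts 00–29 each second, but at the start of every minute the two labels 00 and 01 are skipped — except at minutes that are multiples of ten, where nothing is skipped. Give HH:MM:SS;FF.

00:08:14;18

Each 10-minute DF block holds 10 × 60 × 30 − 9 × 2 = 17982 frames. 14822 ÷ 17982 → 0 full blocks, remainder 14822.
Within the partial block the first minute is 1800 frames and each further minute 1798, so 8 further minute boundaries passed. Total skipped labels = 18 × 0 + 2 × 8 = 16.
Non-drop label index = 14822 + 16 = 14838; at 30 labels/s that is 00:08:14:18, i.e. DF 00:08:14;18.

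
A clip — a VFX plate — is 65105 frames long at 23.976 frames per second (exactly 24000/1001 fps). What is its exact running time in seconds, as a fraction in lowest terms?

Running time = 65105 ÷ (24000/1001) = 65105 × 1001/24000 = 13034021/4800 s.

13034021/4800 seconds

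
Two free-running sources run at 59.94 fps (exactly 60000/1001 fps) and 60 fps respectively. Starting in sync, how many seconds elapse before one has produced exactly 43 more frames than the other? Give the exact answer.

43043/60 seconds

The gap grows by |60 − 60000/1001| = 60/1001 frames per second.
Time for a 43-frame gap: 43 ÷ (60/1001) = 43043/60 s.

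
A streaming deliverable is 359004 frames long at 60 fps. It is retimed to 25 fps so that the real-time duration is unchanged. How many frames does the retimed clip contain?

149585 frames

Target frames = source frames × (target rate / source rate) = 359004 × (25)/(60) = 359004 × 5/12 = 149585.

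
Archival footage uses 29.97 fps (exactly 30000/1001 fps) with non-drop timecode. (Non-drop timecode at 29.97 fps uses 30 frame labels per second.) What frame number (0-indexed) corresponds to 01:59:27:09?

Total seconds to the label: (1 × 3600 + 59 × 60 + 27) = 7167.
Frame index = 7167 × 30 + 9 = 215019.

215019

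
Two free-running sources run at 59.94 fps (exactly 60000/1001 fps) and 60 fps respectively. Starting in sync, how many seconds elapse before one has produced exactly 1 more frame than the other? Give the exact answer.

The gap grows by |60 − 60000/1001| = 60/1001 frames per second.
Time for a 1-frame gap: 1 ÷ (60/1001) = 1001/60 s.

1001/60 seconds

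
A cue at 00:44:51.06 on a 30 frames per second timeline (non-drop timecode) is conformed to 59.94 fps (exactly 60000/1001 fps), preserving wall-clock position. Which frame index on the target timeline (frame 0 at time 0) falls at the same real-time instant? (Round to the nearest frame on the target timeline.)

frame 161311

Source frame index: (0×3600 + 44×60 + 51) × 30 + 6 = 80736.
Real time: 80736 / (30) = 13456/5 s.
Target frame: (13456/5) × (60000/1001) = 161472000/1001 ≈ 161310.689 → 161311.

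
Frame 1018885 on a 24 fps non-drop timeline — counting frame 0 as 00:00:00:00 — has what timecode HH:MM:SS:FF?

11:47:33:13

1018885 ÷ 24 = 42453 full seconds, remainder 13 frames.
42453 s = 11 h 47 min 33 s.
Timecode: 11:47:33:13.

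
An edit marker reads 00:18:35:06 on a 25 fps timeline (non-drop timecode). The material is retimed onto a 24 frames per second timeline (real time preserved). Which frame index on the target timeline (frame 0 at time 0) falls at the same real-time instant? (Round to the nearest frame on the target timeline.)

frame 26766

Source frame index: (0×3600 + 18×60 + 35) × 25 + 6 = 27881.
Real time: 27881 / (25) = 27881/25 s.
Target frame: (27881/25) × (24) = 669144/25 ≈ 26765.760 → 26766.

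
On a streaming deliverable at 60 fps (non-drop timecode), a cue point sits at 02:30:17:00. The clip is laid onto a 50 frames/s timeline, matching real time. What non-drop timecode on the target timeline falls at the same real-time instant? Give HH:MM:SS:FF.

Source frame index: (2×3600 + 30×60 + 17) × 60 + 0 = 541020.
Real time: 541020 / (60) = 9017 s.
Target frame: (9017) × (50) = 450850.
At 50 labels/s: frame 450850 → 02:30:17:00.

02:30:17:00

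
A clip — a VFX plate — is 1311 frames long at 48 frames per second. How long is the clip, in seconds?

Running time = 1311 / (48) = 27.3125 s.

27.3125 seconds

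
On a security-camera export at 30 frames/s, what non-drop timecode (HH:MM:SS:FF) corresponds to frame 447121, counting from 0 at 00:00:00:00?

04:08:24:01

447121 ÷ 30 = 14904 full seconds, remainder 1 frame.
14904 s = 4 h 8 min 24 s.
Timecode: 04:08:24:01.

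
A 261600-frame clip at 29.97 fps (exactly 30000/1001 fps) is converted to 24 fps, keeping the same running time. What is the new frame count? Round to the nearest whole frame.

Frames at target rate = 261600 × (24) / (30000/1001) = 5237232/25 ≈ 209489.280.
Nearest whole frame: 209489.

209489 frames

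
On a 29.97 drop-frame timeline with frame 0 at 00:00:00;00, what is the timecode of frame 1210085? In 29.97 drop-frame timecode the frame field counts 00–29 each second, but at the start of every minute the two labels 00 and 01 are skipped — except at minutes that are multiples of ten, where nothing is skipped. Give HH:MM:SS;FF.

11:12:56;15

Ten DF minutes hold 17982 frames, so frame 1210085 lies in block 67 (frames 1204794–1222775) with 5291 frames into that block.
The block's first minute is 1800 frames and the rest 1798 each; 5291 frames reaches minute 2, so 67 × 18 + 2 × 2 = 1210 labels have been skipped so far.
Adding those back, label number 1210085 + 1210 = 1211295 at 30 labels/s is 40376 s + 15 f = 11 h 12 min 56 s frame 15, i.e. 11:12:56;15.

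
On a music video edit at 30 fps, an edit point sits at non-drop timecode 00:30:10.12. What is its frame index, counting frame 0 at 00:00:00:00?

54312

Total seconds to the label: (0 × 3600 + 30 × 60 + 10) = 1810.
Frame index = 1810 × 30 + 12 = 54312.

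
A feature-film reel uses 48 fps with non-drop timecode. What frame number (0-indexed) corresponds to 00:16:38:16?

47920

Total seconds to the label: (0 × 3600 + 16 × 60 + 38) = 998.
Frame index = 998 × 48 + 16 = 47920.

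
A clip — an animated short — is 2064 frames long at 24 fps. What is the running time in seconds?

Running time = 2064 / (24) = 86 s.

86 seconds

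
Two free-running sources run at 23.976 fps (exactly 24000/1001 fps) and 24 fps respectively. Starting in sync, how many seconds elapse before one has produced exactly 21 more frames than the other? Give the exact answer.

The gap grows by |24 − 24000/1001| = 24/1001 frames per second.
Time for a 21-frame gap: 21 ÷ (24/1001) = 875.875 s.

875.875 seconds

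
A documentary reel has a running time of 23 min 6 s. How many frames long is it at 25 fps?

23 min 6 s = 1386 s.
Frames = 1386 × 25 = 34650.

34650 frames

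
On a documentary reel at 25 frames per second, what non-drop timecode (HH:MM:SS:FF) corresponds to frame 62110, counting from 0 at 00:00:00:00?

00:41:24:10

62110 ÷ 25 = 2484 full seconds, remainder 10 frames.
2484 s = 0 h 41 min 24 s.
Timecode: 00:41:24:10.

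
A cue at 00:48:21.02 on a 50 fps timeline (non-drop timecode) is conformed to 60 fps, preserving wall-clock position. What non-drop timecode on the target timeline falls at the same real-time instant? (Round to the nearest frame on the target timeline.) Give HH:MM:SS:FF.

00:48:21:02

Source frame index: (0×3600 + 48×60 + 21) × 50 + 2 = 145052.
Real time: 145052 / (50) = 72526/25 s.
Target frame: (72526/25) × (60) = 870312/5 ≈ 174062.400 → 174062.
At 60 labels/s: frame 174062 → 00:48:21:02.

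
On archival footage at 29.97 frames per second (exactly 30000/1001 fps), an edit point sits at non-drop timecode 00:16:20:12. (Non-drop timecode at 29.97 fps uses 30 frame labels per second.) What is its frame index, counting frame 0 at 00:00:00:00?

Total seconds to the label: (0 × 3600 + 16 × 60 + 20) = 980.
Frame index = 980 × 30 + 12 = 29412.

frame 29412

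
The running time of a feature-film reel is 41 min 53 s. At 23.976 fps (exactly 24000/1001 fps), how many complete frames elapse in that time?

41 min 53 s = 2513 s.
Frames = 2513 × 24000/1001 = 8616000/143 ≈ 60251.7483.
Complete frames: 60251.

60251 frames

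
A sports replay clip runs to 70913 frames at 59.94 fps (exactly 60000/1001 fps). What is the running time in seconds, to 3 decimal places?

1183.065 seconds

Running time = 70913 × 1001/60000 = 70983913/60000 s ≈ 1183.065 s.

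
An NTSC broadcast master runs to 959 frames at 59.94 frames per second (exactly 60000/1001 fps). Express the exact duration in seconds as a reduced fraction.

Running time = 959 ÷ (60000/1001) = 959 × 1001/60000 = 959959/60000 s.

959959/60000 seconds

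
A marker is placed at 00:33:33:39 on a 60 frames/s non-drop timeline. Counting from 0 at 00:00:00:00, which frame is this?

Total seconds to the label: (0 × 3600 + 33 × 60 + 33) = 2013.
Frame index = 2013 × 60 + 39 = 120819.

frame 120819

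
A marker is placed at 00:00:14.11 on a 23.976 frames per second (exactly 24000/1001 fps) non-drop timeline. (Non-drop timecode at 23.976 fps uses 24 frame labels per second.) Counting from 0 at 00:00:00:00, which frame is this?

Total seconds to the label: (0 × 3600 + 0 × 60 + 14) = 14.
Frame index = 14 × 24 + 11 = 347.

frame 347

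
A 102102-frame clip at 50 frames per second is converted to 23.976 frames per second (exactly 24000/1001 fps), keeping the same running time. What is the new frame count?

Target frames = source frames × (target rate / source rate) = 102102 × (24000/1001)/(50) = 102102 × 480/1001 = 48960.

48960 frames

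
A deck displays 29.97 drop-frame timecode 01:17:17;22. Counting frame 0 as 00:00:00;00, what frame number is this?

138992

Complete 10-minute blocks: 7, each 17982 frames → 125874.
Remaining 7 whole minutes in the current block: 1800 + 6 × 1798 = 12588 frames.
Within the current minute: 17 × 30 + 22 − 2 = 530 (labels ;00/;01 skipped at this minute). Total = 125874 + 12588 + 530 = 138992.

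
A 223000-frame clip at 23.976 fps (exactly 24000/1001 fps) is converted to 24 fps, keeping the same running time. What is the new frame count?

Target frames = source frames × (target rate / source rate) = 223000 × (24)/(24000/1001) = 223000 × 1001/1000 = 223223.

223223 frames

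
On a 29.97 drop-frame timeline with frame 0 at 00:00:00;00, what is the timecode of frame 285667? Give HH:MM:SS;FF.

Ten DF minutes hold 17982 frames, so frame 285667 lies in block 15 (frames 269730–287711) with 15937 frames into that block.
The block's first minute is 1800 frames and the rest 1798 each; 15937 frames reaches minute 8, so 15 × 18 + 8 × 2 = 286 labels have been skipped so far.
Adding those back, label number 285667 + 286 = 285953 at 30 labels/s is 9531 s + 23 f = 2 h 38 min 51 s frame 23, i.e. 02:38:51;23.

02:38:51;23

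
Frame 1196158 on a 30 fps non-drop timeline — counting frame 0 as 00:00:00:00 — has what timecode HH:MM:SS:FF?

11:04:31:28

1196158 ÷ 30 = 39871 full seconds, remainder 28 frames.
39871 s = 11 h 4 min 31 s.
Timecode: 11:04:31:28.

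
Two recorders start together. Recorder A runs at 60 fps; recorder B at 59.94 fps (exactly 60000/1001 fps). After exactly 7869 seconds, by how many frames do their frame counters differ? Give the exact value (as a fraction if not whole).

A emits 60 × 7869 = 472140 frames; B emits 60000/1001 × 7869 = 472140000/1001.
Difference = 472140/1001 frames (≈ 471.6683); B is behind A.

472140/1001 frames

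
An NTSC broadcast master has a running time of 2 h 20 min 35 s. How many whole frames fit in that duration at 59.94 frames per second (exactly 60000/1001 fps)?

505594 frames

2 h 20 min 35 s = 8435 s.
Frames = 8435 × 60000/1001 = 72300000/143 ≈ 505594.4056.
Complete frames: 505594.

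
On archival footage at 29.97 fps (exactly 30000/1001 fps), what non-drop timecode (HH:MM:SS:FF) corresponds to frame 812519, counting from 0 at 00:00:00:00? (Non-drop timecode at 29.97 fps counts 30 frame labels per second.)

812519 ÷ 30 = 27083 full seconds, remainder 29 frames.
27083 s = 7 h 31 min 23 s.
Timecode: 07:31:23:29.

07:31:23:29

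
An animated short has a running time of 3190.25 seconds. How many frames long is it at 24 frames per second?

76566 frames

Frames = 3190.25 × 24 = 76566.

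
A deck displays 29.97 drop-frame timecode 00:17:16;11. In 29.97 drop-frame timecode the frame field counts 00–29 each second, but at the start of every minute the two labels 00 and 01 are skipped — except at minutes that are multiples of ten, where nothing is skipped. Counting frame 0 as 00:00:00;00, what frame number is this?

Complete 10-minute blocks: 1, each 17982 frames → 17982.
Remaining 7 whole minutes in the current block: 1800 + 6 × 1798 = 12588 frames.
Within the current minute: 16 × 30 + 11 − 2 = 489 (labels ;00/;01 skipped at this minute). Total = 17982 + 12588 + 489 = 31059.

31059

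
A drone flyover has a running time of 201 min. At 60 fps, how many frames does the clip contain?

201 min = 12060 s.
Frames = 12060 × 60 = 723600.

723600 frames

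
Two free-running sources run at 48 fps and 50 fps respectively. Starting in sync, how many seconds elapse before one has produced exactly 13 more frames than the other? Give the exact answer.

The gap grows by |50 − 48| = 2 frames per second.
Time for a 13-frame gap: 13 ÷ (2) = 6.5 s.

6.5 seconds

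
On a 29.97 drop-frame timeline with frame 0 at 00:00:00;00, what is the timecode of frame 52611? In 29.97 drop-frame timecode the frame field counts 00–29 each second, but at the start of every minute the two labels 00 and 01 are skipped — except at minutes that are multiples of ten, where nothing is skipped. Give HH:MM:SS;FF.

00:29:15;15

Each 10-minute DF block holds 10 × 60 × 30 − 9 × 2 = 17982 frames. 52611 ÷ 17982 → 2 full blocks, remainder 16647.
Within the partial block the first minute is 1800 frames and each further minute 1798, so 9 further minute boundaries passed. Total skipped labels = 18 × 2 + 2 × 9 = 54.
Non-drop label index = 52611 + 54 = 52665; at 30 labels/s that is 00:29:15:15, i.e. DF 00:29:15;15.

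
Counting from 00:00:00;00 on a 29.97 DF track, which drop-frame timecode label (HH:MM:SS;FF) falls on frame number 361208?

03:20:52;08

Each 10-minute DF block holds 10 × 60 × 30 − 9 × 2 = 17982 frames. 361208 ÷ 17982 → 20 full blocks, remainder 1568.
Within the partial block the first minute is 1800 frames and each further minute 1798, so 0 further minute boundaries passed. Total skipped labels = 18 × 20 + 2 × 0 = 360.
Non-drop label index = 361208 + 360 = 361568; at 30 labels/s that is 03:20:52:08, i.e. DF 03:20:52;08.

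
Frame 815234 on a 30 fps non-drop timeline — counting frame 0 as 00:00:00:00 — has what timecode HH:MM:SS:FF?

815234 ÷ 30 = 27174 full seconds, remainder 14 frames.
27174 s = 7 h 32 min 54 s.
Timecode: 07:32:54:14.

07:32:54:14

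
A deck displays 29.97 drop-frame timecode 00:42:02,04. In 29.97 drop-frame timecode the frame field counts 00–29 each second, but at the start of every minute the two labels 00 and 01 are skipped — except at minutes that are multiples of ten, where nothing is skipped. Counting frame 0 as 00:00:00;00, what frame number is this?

Complete 10-minute blocks: 4, each 17982 frames → 71928.
Remaining 2 whole minutes in the current block: 1800 + 1 × 1798 = 3598 frames.
Within the current minute: 2 × 30 + 4 − 2 = 62 (labels ;00/;01 skipped at this minute). Total = 71928 + 3598 + 62 = 75588.

75588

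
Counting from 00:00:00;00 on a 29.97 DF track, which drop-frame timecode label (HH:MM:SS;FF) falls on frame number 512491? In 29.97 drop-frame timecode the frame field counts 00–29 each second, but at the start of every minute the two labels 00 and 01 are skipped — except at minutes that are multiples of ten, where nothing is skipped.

04:45:00;05

Ten DF minutes hold 17982 frames, so frame 512491 lies in block 28 (frames 503496–521477) with 8995 frames into that block.
The block's first minute is 1800 frames and the rest 1798 each; 8995 frames reaches minute 5, so 28 × 18 + 5 × 2 = 514 labels have been skipped so far.
Adding those back, label number 512491 + 514 = 513005 at 30 labels/s is 17100 s + 5 f = 4 h 45 min 0 s frame 5, i.e. 04:45:00;05.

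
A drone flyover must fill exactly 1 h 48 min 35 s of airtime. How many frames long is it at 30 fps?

195450 frames

1 h 48 min 35 s = 6515 s.
Frames = 6515 × 30 = 195450.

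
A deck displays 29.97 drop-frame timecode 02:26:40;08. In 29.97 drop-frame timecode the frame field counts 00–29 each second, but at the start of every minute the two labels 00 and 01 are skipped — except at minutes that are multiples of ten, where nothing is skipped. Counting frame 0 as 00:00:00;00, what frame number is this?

As if non-drop at 30 labels/s: (2 × 3600 + 26 × 60 + 40) × 30 + 8 = 264008.
Minute boundaries passed: 146; those not divisible by 10: 146 − 14 = 132; dropped labels = 2 × 132 = 264.
Actual frame index = 264008 − 264 = 263744.

263744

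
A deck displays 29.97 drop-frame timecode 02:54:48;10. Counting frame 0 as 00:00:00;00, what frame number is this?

314336

Complete 10-minute blocks: 17, each 17982 frames → 305694.
Remaining 4 whole minutes in the current block: 1800 + 3 × 1798 = 7194 frames.
Within the current minute: 48 × 30 + 10 − 2 = 1448 (labels ;00/;01 skipped at this minute). Total = 305694 + 7194 + 1448 = 314336.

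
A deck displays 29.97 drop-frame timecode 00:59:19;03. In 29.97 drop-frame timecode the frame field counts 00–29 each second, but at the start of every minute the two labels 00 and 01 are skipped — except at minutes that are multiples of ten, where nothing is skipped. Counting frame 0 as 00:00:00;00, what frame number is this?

106665

Complete 10-minute blocks: 5, each 17982 frames → 89910.
Remaining 9 whole minutes in the current block: 1800 + 8 × 1798 = 16184 frames.
Within the current minute: 19 × 30 + 3 − 2 = 571 (labels ;00/;01 skipped at this minute). Total = 89910 + 16184 + 571 = 106665.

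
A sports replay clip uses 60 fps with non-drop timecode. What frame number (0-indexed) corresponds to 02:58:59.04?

Total seconds to the label: (2 × 3600 + 58 × 60 + 59) = 10739.
Frame index = 10739 × 60 + 4 = 644344.

644344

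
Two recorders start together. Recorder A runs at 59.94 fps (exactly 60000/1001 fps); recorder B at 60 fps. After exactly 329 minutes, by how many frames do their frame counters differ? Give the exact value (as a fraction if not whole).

329 min = 19740 s.
A emits 60000/1001 × 19740 = 169200000/143 frames; B emits 60 × 19740 = 1184400.
Difference = 169200/143 frames (≈ 1183.2168); B is ahead of A.

169200/143 frames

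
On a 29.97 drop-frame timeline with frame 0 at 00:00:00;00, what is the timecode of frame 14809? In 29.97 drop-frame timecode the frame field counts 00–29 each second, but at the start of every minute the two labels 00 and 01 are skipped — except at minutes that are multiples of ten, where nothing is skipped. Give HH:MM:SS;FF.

00:08:14;05

Ten DF minutes hold 17982 frames, so frame 14809 lies in block 0 (frames 0–17981) with 14809 frames into that block.
The block's first minute is 1800 frames and the rest 1798 each; 14809 frames reaches minute 8, so 0 × 18 + 8 × 2 = 16 labels have been skipped so far.
Adding those back, label number 14809 + 16 = 14825 at 30 labels/s is 494 s + 5 f = 0 h 8 min 14 s frame 5, i.e. 00:08:14;05.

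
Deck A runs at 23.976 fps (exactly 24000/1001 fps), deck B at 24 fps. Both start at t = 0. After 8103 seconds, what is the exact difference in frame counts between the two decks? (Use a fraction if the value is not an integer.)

194472/1001 frames

A emits 24000/1001 × 8103 = 194472000/1001 frames; B emits 24 × 8103 = 194472.
Difference = 194472/1001 frames (≈ 194.2777); B is ahead of A.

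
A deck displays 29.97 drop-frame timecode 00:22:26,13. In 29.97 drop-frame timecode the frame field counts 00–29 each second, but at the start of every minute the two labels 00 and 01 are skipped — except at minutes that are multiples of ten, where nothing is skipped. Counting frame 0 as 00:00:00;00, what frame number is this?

As if non-drop at 30 labels/s: (0 × 3600 + 22 × 60 + 26) × 30 + 13 = 40393.
Minute boundaries passed: 22; those not divisible by 10: 22 − 2 = 20; dropped labels = 2 × 20 = 40.
Actual frame index = 40393 − 40 = 40353.

40353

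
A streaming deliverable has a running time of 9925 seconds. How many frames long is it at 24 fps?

Frames = 9925 × 24 = 238200.

238200 frames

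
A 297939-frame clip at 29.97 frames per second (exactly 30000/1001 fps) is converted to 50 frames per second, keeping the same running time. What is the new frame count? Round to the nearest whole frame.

497062 frames

Frames at target rate = 297939 × (50) / (30000/1001) = 99412313/200 ≈ 497061.565.
Nearest whole frame: 497062.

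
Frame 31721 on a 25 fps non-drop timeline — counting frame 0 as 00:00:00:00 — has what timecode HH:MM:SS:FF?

31721 ÷ 25 = 1268 full seconds, remainder 21 frames.
1268 s = 0 h 21 min 8 s.
Timecode: 00:21:08:21.

00:21:08:21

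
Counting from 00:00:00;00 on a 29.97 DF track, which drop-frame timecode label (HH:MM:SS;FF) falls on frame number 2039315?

18:54:05;07

Each 10-minute DF block holds 10 × 60 × 30 − 9 × 2 = 17982 frames. 2039315 ÷ 17982 → 113 full blocks, remainder 7349.
Within the partial block the first minute is 1800 frames and each further minute 1798, so 4 further minute boundaries passed. Total skipped labels = 18 × 113 + 2 × 4 = 2042.
Non-drop label index = 2039315 + 2042 = 2041357; at 30 labels/s that is 18:54:05:07, i.e. DF 18:54:05;07.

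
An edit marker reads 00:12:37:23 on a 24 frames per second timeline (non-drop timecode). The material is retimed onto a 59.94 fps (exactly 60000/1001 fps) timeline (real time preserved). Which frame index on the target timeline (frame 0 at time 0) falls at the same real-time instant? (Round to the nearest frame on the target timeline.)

frame 45432

Source frame index: (0×3600 + 12×60 + 37) × 24 + 23 = 18191.
Real time: 18191 / (24) = 18191/24 s.
Target frame: (18191/24) × (60000/1001) = 45477500/1001 ≈ 45432.068 → 45432.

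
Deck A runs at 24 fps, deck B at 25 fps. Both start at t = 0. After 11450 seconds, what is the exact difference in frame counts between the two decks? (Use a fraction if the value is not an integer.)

11450 frames

A emits 24 × 11450 = 274800 frames; B emits 25 × 11450 = 286250.
Difference = 11450 frames; B is ahead of A.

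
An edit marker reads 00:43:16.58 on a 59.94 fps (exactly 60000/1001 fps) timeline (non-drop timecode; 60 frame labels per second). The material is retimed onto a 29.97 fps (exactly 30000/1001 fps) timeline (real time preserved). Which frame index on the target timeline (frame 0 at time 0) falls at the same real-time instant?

frame 77909

Source frame index: (0×3600 + 43×60 + 16) × 60 + 58 = 155818.
Real time: 155818 / (60000/1001) = 77986909/30000 s.
Target frame: (77986909/30000) × (30000/1001) = 77909.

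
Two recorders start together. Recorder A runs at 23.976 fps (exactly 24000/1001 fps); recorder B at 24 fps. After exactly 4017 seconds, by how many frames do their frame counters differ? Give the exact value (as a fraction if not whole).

A emits 24000/1001 × 4017 = 7416000/77 frames; B emits 24 × 4017 = 96408.
Difference = 7416/77 frames (≈ 96.3117); B is ahead of A.

7416/77 frames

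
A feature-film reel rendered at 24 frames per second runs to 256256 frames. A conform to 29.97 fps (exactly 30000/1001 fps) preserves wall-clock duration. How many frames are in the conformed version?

Target frames = source frames × (target rate / source rate) = 256256 × (30000/1001)/(24) = 256256 × 1250/1001 = 320000.

320000 frames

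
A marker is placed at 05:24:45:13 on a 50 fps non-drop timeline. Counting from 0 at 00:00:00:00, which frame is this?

Total seconds to the label: (5 × 3600 + 24 × 60 + 45) = 19485.
Frame index = 19485 × 50 + 13 = 974263.

frame 974263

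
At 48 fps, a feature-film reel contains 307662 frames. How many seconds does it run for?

6409.625 seconds

Running time = 307662 / (48) = 6409.625 s.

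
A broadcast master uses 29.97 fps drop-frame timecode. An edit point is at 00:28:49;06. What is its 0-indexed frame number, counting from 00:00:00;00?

Complete 10-minute blocks: 2, each 17982 frames → 35964.
Remaining 8 whole minutes in the current block: 1800 + 7 × 1798 = 14386 frames.
Within the current minute: 49 × 30 + 6 − 2 = 1474 (labels ;00/;01 skipped at this minute). Total = 35964 + 14386 + 1474 = 51824.

51824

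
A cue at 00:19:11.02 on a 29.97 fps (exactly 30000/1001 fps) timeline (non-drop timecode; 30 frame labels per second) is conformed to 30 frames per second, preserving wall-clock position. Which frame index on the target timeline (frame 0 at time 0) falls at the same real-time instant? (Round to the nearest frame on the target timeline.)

frame 34567

Source frame index: (0×3600 + 19×60 + 11) × 30 + 2 = 34532.
Real time: 34532 / (30000/1001) = 8641633/7500 s.
Target frame: (8641633/7500) × (30) = 8641633/250 ≈ 34566.532 → 34567.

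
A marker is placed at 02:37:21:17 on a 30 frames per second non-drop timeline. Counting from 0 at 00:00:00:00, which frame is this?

Total seconds to the label: (2 × 3600 + 37 × 60 + 21) = 9441.
Frame index = 9441 × 30 + 17 = 283247.

283247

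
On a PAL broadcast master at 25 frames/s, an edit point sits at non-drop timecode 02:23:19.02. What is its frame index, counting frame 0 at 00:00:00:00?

Total seconds to the label: (2 × 3600 + 23 × 60 + 19) = 8599.
Frame index = 8599 × 25 + 2 = 214977.

frame 214977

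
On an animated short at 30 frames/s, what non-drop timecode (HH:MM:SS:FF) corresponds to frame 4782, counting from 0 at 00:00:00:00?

00:02:39:12

4782 ÷ 30 = 159 full seconds, remainder 12 frames.
159 s = 0 h 2 min 39 s.
Timecode: 00:02:39:12.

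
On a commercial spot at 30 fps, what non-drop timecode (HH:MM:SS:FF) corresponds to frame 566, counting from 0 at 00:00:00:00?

00:00:18:26

566 ÷ 30 = 18 full seconds, remainder 26 frames.
18 s = 0 h 0 min 18 s.
Timecode: 00:00:18:26.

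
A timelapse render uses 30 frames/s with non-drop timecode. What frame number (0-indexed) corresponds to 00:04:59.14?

frame 8984

Total seconds to the label: (0 × 3600 + 4 × 60 + 59) = 299.
Frame index = 299 × 30 + 14 = 8984.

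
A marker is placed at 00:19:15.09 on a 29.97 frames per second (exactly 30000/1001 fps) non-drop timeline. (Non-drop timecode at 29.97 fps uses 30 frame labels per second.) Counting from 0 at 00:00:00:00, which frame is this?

Total seconds to the label: (0 × 3600 + 19 × 60 + 15) = 1155.
Frame index = 1155 × 30 + 9 = 34659.

frame 34659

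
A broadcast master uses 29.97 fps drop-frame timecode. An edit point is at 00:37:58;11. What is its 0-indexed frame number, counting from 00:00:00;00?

68283

Complete 10-minute blocks: 3, each 17982 frames → 53946.
Remaining 7 whole minutes in the current block: 1800 + 6 × 1798 = 12588 frames.
Within the current minute: 58 × 30 + 11 − 2 = 1749 (labels ;00/;01 skipped at this minute). Total = 53946 + 12588 + 1749 = 68283.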